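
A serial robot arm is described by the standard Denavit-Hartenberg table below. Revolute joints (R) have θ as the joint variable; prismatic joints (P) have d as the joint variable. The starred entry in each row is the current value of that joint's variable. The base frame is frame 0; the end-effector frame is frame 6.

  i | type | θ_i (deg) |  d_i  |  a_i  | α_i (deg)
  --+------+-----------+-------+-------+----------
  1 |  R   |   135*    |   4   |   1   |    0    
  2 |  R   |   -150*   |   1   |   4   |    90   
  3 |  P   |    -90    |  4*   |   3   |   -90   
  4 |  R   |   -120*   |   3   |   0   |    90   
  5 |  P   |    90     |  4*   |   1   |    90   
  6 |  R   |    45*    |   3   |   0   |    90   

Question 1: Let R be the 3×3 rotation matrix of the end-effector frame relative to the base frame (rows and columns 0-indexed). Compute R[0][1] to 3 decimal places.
End-effector y-axis (col 1 of R) = (-0.2241,-0.8365,0.5000)
R[0][1] = -0.2241

-0.224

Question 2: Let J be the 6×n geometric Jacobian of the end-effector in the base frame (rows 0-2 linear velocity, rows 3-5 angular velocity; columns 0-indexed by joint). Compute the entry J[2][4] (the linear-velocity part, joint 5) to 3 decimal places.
0.866

prismatic axis z_4 = (0.1294,0.4830,0.8660)
J_v[:, 4] = z_4; J_ω[:, 4] = (0,0,0)
entry J[2][4] = 0.8660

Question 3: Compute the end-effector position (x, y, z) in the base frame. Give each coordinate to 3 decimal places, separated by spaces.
5.830 -5.805 6.964

after link 1: o_1 = (-0.7071, 0.7071, 4.0000)
after link 2: o_2 = (3.1566, -0.3282, 5.0000)
after link 3: o_3 = (2.1213, -4.1919, 2.0000)
after link 4: o_4 = (5.0191, -4.9683, 2.0000)
after link 5: o_5 = (6.5027, -3.2953, 5.4641)
after link 6: o_6 = (5.8302, -5.8048, 6.9641)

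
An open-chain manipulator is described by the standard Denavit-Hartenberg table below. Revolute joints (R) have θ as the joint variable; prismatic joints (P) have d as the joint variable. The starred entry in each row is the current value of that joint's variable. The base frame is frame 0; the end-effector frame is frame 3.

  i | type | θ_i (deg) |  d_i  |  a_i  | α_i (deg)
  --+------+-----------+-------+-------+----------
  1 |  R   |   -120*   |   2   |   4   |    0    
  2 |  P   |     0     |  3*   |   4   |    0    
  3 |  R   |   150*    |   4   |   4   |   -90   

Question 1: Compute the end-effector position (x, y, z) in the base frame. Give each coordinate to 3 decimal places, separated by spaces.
after link 1: o_1 = (-2.0000, -3.4641, 2.0000)
after link 2: o_2 = (-4.0000, -6.9282, 5.0000)
after link 3: o_3 = (-0.5359, -4.9282, 9.0000)

-0.536 -4.928 9.000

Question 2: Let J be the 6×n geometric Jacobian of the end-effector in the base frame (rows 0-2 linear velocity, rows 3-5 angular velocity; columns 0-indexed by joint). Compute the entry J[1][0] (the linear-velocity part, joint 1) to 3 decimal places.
-0.536

axis z_0 = ẑ; lever o_n−o_0 = (-0.5359,-4.9282,9.0000)
cross product → J_v[:, 0] = (4.9282,-0.5359,0.0000)
J_ω[:, 0] = z_0
entry J[1][0] = -0.5359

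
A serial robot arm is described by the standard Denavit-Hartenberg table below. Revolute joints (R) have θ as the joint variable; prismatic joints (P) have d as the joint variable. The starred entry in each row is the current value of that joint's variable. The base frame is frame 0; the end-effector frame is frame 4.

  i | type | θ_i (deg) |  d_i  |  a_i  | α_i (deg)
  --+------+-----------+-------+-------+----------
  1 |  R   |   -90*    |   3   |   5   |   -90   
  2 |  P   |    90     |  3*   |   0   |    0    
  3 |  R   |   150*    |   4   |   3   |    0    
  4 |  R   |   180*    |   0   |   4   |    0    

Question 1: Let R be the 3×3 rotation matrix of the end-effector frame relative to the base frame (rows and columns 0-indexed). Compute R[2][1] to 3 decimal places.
End-effector y-axis (col 1 of R) = (-0.0000,0.8660,-0.5000)
R[2][1] = -0.5000

-0.500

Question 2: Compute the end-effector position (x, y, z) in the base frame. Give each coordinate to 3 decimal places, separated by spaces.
after link 1: o_1 = (0.0000, -5.0000, 3.0000)
after link 2: o_2 = (3.0000, -5.0000, 3.0000)
after link 3: o_3 = (7.0000, -3.5000, 5.5981)
after link 4: o_4 = (7.0000, -5.5000, 2.1340)

7.000 -5.500 2.134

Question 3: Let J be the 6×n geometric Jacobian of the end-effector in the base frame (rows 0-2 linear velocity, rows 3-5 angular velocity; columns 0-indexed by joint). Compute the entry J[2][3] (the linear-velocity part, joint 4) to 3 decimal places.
-2.000

axis z_3 = (1.0000,0.0000,0.0000); lever o_n−o_3 = (0.0000,-2.0000,-3.4641)
cross product → J_v[:, 3] = (-0.0000,3.4641,-2.0000)
J_ω[:, 3] = z_3
entry J[2][3] = -2.0000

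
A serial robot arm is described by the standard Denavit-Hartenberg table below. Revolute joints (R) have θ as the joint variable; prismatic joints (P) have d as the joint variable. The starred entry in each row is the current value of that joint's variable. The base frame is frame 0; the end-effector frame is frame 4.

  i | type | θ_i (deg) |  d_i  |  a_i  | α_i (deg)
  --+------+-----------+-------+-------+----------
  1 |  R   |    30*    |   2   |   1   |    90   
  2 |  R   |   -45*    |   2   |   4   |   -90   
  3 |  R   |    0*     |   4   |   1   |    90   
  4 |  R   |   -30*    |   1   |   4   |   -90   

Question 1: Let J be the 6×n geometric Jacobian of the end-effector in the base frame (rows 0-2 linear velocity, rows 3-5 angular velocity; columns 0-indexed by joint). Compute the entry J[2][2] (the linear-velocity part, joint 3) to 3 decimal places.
axis z_2 = (0.6124,0.3536,0.7071); lever o_n−o_2 = (4.4584,1.4194,-1.7424)
cross product → J_v[:, 2] = (-1.6197,4.2196,-0.7071)
J_ω[:, 2] = z_2
entry J[2][2] = -0.7071

-0.707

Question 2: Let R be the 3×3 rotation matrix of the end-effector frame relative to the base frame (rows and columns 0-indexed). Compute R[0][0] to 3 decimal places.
End-effector x-axis (col 0 of R) = (0.2241,0.1294,-0.9659)
R[0][0] = 0.2241

0.224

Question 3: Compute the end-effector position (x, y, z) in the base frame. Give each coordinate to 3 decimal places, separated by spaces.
8.774 1.602 -2.571

after link 1: o_1 = (0.8660, 0.5000, 2.0000)
after link 2: o_2 = (4.3155, 0.1822, -0.8284)
after link 3: o_3 = (7.3774, 1.9499, 1.2929)
after link 4: o_4 = (8.7740, 1.6015, -2.5708)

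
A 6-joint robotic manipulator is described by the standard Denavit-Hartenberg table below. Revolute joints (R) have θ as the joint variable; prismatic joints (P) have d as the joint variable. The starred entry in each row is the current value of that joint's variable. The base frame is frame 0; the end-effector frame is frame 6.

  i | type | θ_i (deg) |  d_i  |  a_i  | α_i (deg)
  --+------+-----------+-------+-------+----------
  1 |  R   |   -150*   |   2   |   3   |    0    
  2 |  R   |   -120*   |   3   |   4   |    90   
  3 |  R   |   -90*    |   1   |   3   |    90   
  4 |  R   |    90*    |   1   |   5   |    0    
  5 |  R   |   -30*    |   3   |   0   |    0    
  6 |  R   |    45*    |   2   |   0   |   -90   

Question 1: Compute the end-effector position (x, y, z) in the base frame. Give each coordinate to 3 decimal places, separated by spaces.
3.402 -3.500 2.000

after link 1: o_1 = (-2.5981, -1.5000, 2.0000)
after link 2: o_2 = (-2.5981, 2.5000, 5.0000)
after link 3: o_3 = (-1.5981, 2.5000, 2.0000)
after link 4: o_4 = (3.4019, 1.5000, 2.0000)
after link 5: o_5 = (3.4019, -1.5000, 2.0000)
after link 6: o_6 = (3.4019, -3.5000, 2.0000)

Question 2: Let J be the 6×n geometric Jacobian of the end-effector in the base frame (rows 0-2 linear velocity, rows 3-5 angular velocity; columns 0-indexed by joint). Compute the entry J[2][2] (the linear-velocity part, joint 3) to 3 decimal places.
-6.000

axis z_2 = (1.0000,0.0000,0.0000); lever o_n−o_2 = (6.0000,-6.0000,-3.0000)
cross product → J_v[:, 2] = (0.0000,3.0000,-6.0000)
J_ω[:, 2] = z_2
entry J[2][2] = -6.0000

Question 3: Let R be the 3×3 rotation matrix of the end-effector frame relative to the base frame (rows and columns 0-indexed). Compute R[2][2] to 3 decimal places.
0.966

End-effector z-axis (col 2 of R) = (-0.2588,-0.0000,0.9659)
R[2][2] = 0.9659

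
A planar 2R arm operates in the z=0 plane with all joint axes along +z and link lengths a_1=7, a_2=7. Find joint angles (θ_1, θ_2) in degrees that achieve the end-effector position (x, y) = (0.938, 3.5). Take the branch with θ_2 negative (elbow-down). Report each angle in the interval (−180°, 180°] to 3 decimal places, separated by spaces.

cos θ_2 = (13.1298−7²−7²)/(2·7·7) = -0.8660; θ_2 = -149.9996° (elbow-down)
β = atan2(3.5000,0.9380) = 74.9973°; ψ = atan2(-3.5000,0.9378) = -74.9998°
θ_1 = β − ψ = 149.9971°

149.997 -150.000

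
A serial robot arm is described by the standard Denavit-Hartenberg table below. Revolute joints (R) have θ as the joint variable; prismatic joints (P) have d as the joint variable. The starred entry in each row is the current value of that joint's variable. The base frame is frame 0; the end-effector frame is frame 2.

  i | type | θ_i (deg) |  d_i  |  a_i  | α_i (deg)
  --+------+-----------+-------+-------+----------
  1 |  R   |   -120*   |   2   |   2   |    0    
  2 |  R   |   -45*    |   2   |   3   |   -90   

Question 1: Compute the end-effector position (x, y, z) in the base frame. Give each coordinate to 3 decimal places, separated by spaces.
after link 1: o_1 = (-1.0000, -1.7321, 2.0000)
after link 2: o_2 = (-3.8978, -2.5085, 4.0000)

-3.898 -2.509 4.000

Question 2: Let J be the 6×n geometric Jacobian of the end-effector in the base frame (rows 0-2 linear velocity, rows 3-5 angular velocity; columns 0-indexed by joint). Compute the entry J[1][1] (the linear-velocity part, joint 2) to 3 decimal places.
axis z_1 = (0.0000,0.0000,1.0000); lever o_n−o_1 = (-2.8978,-0.7765,2.0000)
cross product → J_v[:, 1] = (0.7765,-2.8978,0.0000)
J_ω[:, 1] = z_1
entry J[1][1] = -2.8978

-2.898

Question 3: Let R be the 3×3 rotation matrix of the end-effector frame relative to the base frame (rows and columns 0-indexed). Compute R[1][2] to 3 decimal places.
End-effector z-axis (col 2 of R) = (0.2588,-0.9659,0.0000)
R[1][2] = -0.9659

-0.966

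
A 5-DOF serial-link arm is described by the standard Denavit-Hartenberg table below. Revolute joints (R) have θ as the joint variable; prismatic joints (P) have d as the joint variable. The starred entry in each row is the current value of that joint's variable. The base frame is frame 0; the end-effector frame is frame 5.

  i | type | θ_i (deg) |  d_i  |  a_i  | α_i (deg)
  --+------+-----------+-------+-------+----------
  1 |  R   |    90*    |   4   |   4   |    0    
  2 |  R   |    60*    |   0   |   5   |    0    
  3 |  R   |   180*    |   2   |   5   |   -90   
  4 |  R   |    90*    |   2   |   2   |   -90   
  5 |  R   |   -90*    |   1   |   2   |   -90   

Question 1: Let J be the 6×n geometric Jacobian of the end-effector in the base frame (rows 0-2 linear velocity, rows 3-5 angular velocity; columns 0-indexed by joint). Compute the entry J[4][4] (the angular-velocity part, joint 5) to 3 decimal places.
0.500

axis z_4 = (-0.8660,0.5000,-0.0000); lever o_n−o_4 = (0.1340,2.2321,0.0000)
cross product → J_v[:, 4] = (0.0000,-0.0000,-2.0000)
J_ω[:, 4] = z_4
entry J[4][4] = 0.5000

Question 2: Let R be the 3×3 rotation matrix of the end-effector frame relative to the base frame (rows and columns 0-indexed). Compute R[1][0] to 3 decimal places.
0.866

End-effector x-axis (col 0 of R) = (0.5000,0.8660,0.0000)
R[1][0] = 0.8660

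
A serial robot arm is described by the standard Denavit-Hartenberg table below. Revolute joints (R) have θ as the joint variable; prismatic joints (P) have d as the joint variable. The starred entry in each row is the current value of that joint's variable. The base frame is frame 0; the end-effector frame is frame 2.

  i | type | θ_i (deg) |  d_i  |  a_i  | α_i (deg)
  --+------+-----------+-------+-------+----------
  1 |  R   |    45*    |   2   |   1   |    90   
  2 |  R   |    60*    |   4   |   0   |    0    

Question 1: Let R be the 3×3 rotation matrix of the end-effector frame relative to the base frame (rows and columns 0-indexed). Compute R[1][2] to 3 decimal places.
-0.707

End-effector z-axis (col 2 of R) = (0.7071,-0.7071,0.0000)
R[1][2] = -0.7071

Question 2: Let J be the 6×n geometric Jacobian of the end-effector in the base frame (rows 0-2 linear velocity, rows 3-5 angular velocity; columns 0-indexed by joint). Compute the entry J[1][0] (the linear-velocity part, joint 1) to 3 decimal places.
3.536

axis z_0 = ẑ; lever o_n−o_0 = (3.5355,-2.1213,2.0000)
cross product → J_v[:, 0] = (2.1213,3.5355,-0.0000)
J_ω[:, 0] = z_0
entry J[1][0] = 3.5355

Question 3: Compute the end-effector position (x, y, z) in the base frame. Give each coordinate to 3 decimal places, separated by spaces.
after link 1: o_1 = (0.7071, 0.7071, 2.0000)
after link 2: o_2 = (3.5355, -2.1213, 2.0000)

3.536 -2.121 2.000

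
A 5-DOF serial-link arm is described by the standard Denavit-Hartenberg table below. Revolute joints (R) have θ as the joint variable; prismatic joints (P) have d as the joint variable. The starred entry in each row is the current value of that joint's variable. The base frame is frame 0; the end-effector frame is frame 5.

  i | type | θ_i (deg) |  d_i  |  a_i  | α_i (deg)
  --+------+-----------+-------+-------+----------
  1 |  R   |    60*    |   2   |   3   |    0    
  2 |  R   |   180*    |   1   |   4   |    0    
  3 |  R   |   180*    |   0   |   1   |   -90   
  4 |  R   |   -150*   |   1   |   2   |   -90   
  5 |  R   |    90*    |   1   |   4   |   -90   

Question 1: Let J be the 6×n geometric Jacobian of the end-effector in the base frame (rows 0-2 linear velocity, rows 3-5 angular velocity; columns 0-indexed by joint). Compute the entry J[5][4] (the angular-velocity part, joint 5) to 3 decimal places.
0.866

axis z_4 = (0.2500,0.4330,0.8660); lever o_n−o_4 = (3.7141,-1.5670,0.8660)
cross product → J_v[:, 4] = (1.7321,3.0000,-2.0000)
J_ω[:, 4] = z_4
entry J[5][4] = 0.8660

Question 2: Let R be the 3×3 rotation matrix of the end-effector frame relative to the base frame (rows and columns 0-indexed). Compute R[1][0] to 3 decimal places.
-0.500

End-effector x-axis (col 0 of R) = (0.8660,-0.5000,0.0000)
R[1][0] = -0.5000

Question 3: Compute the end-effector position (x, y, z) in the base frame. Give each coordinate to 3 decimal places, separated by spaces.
1.982 -2.567 4.866

after link 1: o_1 = (1.5000, 2.5981, 2.0000)
after link 2: o_2 = (-0.5000, -0.8660, 3.0000)
after link 3: o_3 = (-0.0000, 0.0000, 3.0000)
after link 4: o_4 = (-1.7321, -1.0000, 4.0000)
after link 5: o_5 = (1.9821, -2.5670, 4.8660)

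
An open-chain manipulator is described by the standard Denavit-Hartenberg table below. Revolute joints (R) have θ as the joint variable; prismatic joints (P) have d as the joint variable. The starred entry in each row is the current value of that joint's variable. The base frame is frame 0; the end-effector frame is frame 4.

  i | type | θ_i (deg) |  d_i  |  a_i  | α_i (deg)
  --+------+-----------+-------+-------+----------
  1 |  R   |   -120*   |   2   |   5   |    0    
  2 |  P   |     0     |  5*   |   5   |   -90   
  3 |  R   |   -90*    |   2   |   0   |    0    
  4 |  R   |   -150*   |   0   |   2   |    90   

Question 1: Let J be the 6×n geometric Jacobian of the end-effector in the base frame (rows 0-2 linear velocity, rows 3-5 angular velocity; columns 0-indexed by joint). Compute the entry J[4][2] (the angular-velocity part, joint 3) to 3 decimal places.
-0.500

axis z_2 = (0.8660,-0.5000,0.0000); lever o_n−o_2 = (2.2321,-0.1340,-1.7321)
cross product → J_v[:, 2] = (0.8660,1.5000,1.0000)
J_ω[:, 2] = z_2
entry J[4][2] = -0.5000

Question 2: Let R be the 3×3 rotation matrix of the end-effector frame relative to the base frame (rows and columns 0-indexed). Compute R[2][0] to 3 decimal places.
-0.866

End-effector x-axis (col 0 of R) = (0.2500,0.4330,-0.8660)
R[2][0] = -0.8660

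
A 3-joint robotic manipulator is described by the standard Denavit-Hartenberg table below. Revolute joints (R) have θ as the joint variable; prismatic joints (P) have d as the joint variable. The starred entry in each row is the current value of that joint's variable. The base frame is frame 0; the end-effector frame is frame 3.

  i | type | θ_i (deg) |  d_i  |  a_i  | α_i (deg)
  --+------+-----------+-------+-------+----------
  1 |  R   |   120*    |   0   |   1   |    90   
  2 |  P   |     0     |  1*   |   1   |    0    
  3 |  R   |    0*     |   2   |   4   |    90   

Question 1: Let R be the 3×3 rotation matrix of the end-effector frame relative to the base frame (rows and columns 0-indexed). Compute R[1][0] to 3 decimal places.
0.866

End-effector x-axis (col 0 of R) = (-0.5000,0.8660,0.0000)
R[1][0] = 0.8660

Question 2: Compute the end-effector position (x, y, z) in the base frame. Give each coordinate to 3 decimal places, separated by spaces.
-0.402 6.696 0.000

after link 1: o_1 = (-0.5000, 0.8660, 0.0000)
after link 2: o_2 = (-0.1340, 2.2321, 0.0000)
after link 3: o_3 = (-0.4019, 6.6962, 0.0000)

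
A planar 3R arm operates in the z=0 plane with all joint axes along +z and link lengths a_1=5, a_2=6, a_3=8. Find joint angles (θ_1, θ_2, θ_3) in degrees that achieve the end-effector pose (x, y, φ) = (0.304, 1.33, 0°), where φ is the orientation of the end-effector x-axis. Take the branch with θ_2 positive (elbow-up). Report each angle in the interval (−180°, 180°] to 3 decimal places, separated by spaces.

119.999 90.003 149.998

wrist centre = target − a_3·(cos φ, sin φ) = (-7.6960, 1.3300)
cos θ_2 = (60.9973−5²−6²)/(2·5·6) = -0.0000; θ_2 = 90.0026° (elbow-up)
β = atan2(1.3300,-7.6960) = 170.1952°; ψ = atan2(6.0000,4.9997) = 50.1959°
θ_1 = β − ψ = 119.9992°
θ_3 = φ − θ_1 − θ_2 = 149.9982° (wrapped to (-180°,180°])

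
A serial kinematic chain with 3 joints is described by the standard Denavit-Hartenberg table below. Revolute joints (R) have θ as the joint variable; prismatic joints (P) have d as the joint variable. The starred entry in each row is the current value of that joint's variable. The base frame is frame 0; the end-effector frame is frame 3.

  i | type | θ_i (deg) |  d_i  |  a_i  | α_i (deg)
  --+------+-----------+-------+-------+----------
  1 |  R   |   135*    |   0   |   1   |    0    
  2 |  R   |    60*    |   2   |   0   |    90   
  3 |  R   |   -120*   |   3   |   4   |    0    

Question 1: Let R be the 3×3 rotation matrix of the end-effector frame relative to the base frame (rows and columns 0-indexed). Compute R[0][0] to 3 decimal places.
0.483

End-effector x-axis (col 0 of R) = (0.4830,0.1294,-0.8660)
R[0][0] = 0.4830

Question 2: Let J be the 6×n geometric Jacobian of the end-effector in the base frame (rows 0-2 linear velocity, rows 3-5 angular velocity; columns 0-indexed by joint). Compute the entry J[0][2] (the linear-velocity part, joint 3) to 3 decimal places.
axis z_2 = (-0.2588,0.9659,0.0000); lever o_n−o_2 = (1.1554,3.4154,-3.4641)
cross product → J_v[:, 2] = (-3.3461,-0.8966,-2.0000)
J_ω[:, 2] = z_2
entry J[0][2] = -3.3461

-3.346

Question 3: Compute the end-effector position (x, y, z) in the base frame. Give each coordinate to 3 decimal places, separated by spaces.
after link 1: o_1 = (-0.7071, 0.7071, 0.0000)
after link 2: o_2 = (-0.7071, 0.7071, 2.0000)
after link 3: o_3 = (0.4483, 4.1225, -1.4641)

0.448 4.123 -1.464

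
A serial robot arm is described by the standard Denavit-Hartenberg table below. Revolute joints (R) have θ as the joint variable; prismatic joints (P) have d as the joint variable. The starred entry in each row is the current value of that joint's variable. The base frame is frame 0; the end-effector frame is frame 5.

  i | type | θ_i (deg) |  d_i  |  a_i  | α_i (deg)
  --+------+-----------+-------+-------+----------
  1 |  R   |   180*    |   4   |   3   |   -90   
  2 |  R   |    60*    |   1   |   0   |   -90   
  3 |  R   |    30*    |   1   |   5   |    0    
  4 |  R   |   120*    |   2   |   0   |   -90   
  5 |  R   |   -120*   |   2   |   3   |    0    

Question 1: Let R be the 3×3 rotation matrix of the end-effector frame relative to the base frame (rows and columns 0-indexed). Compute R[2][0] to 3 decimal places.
End-effector x-axis (col 0 of R) = (0.5335,-0.2500,-0.8080)
R[2][0] = -0.8080

-0.808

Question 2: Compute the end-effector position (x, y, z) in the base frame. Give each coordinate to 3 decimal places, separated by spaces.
-0.467 -0.982 -2.808

after link 1: o_1 = (-3.0000, 0.0000, 4.0000)
after link 2: o_2 = (-3.0000, -1.0000, 4.0000)
after link 3: o_3 = (-4.2990, 1.5000, -0.2500)
after link 4: o_4 = (-2.5670, 1.5000, -1.2500)
after link 5: o_5 = (-0.4665, -0.9821, -2.8080)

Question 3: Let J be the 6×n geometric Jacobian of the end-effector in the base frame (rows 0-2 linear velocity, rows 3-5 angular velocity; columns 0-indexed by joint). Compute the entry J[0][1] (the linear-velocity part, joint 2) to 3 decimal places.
axis z_1 = (-0.0000,-1.0000,0.0000); lever o_n−o_1 = (2.5335,-0.9821,-6.8080)
cross product → J_v[:, 1] = (6.8080,-0.0000,2.5335)
J_ω[:, 1] = z_1
entry J[0][1] = 6.8080

6.808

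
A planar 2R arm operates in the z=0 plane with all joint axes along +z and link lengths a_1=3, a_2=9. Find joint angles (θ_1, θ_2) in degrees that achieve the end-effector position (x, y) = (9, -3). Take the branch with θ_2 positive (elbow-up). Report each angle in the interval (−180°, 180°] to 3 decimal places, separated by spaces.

-90.000 90.000

cos θ_2 = (90.0000−3²−9²)/(2·3·9) = 0.0000; θ_2 = 90.0000° (elbow-up)
β = atan2(-3.0000,9.0000) = -18.4349°; ψ = atan2(9.0000,3.0000) = 71.5651°
θ_1 = β − ψ = -90.0000°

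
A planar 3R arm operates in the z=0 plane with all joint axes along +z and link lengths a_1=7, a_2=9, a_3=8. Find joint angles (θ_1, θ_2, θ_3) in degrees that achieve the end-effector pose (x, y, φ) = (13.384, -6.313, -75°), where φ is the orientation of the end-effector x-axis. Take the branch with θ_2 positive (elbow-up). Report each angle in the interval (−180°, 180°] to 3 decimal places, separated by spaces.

-45.000 90.002 -120.002

wrist centre = target − a_3·(cos φ, sin φ) = (11.3134, 1.4144)
cos θ_2 = (129.9946−7²−9²)/(2·7·9) = -0.0000; θ_2 = 90.0024° (elbow-up)
β = atan2(1.4144,11.3134) = 7.1261°; ψ = atan2(9.0000,6.9996) = 52.1265°
θ_1 = β − ψ = -45.0004°
θ_3 = φ − θ_1 − θ_2 = -120.0020° (wrapped to (-180°,180°])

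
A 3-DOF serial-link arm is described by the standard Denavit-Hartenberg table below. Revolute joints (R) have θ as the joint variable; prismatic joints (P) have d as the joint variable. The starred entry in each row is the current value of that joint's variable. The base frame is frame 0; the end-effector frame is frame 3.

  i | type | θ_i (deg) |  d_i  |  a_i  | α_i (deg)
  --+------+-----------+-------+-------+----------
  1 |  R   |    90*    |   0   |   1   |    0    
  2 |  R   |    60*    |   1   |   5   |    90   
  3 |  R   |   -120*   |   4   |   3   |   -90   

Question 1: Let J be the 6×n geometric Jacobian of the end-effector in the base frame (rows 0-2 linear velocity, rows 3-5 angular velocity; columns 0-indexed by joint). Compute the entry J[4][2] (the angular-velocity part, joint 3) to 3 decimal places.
axis z_2 = (0.5000,0.8660,0.0000); lever o_n−o_2 = (3.2990,2.7141,-2.5981)
cross product → J_v[:, 2] = (-2.2500,1.2990,-1.5000)
J_ω[:, 2] = z_2
entry J[4][2] = 0.8660

0.866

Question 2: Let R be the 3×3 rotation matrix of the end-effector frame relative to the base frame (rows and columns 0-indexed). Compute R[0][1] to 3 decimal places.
End-effector y-axis (col 1 of R) = (-0.5000,-0.8660,-0.0000)
R[0][1] = -0.5000

-0.500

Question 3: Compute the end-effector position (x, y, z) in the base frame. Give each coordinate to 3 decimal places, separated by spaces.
after link 1: o_1 = (0.0000, 1.0000, 0.0000)
after link 2: o_2 = (-4.3301, 3.5000, 1.0000)
after link 3: o_3 = (-1.0311, 6.2141, -1.5981)

-1.031 6.214 -1.598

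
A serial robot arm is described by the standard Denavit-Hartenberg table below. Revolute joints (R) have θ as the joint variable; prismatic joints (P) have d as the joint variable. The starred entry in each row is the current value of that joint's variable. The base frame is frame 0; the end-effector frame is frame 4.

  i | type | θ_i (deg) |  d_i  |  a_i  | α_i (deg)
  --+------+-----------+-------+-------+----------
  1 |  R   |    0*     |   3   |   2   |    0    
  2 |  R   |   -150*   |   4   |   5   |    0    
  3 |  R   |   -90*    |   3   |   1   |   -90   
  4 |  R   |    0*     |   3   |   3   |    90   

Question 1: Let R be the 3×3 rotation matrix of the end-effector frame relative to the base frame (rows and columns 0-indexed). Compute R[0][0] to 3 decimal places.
-0.500

End-effector x-axis (col 0 of R) = (-0.5000,0.8660,0.0000)
R[0][0] = -0.5000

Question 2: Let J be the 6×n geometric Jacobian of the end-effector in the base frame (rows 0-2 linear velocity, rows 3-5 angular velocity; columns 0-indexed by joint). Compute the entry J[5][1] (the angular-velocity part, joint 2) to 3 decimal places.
1.000

axis z_1 = (0.0000,0.0000,1.0000); lever o_n−o_1 = (-8.9282,-0.5359,7.0000)
cross product → J_v[:, 1] = (0.5359,-8.9282,0.0000)
J_ω[:, 1] = z_1
entry J[5][1] = 1.0000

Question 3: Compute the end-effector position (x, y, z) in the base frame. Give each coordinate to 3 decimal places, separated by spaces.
after link 1: o_1 = (2.0000, 0.0000, 3.0000)
after link 2: o_2 = (-2.3301, -2.5000, 7.0000)
after link 3: o_3 = (-2.8301, -1.6340, 10.0000)
after link 4: o_4 = (-6.9282, -0.5359, 10.0000)

-6.928 -0.536 10.000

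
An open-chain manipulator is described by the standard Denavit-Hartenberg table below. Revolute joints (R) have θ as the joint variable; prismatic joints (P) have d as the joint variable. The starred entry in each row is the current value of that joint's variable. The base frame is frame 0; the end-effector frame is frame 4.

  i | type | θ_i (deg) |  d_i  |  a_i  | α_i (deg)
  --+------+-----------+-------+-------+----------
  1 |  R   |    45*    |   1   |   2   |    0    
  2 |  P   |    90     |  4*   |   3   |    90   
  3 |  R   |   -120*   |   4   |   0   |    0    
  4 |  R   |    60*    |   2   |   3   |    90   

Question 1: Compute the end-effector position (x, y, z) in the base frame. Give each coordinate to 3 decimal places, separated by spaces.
after link 1: o_1 = (1.4142, 1.4142, 1.0000)
after link 2: o_2 = (-0.7071, 3.5355, 5.0000)
after link 3: o_3 = (2.1213, 6.3640, 5.0000)
after link 4: o_4 = (2.4749, 8.8388, 2.4019)

2.475 8.839 2.402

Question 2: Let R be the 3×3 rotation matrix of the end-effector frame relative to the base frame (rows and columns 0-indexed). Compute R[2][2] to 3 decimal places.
End-effector z-axis (col 2 of R) = (0.6124,-0.6124,-0.5000)
R[2][2] = -0.5000

-0.500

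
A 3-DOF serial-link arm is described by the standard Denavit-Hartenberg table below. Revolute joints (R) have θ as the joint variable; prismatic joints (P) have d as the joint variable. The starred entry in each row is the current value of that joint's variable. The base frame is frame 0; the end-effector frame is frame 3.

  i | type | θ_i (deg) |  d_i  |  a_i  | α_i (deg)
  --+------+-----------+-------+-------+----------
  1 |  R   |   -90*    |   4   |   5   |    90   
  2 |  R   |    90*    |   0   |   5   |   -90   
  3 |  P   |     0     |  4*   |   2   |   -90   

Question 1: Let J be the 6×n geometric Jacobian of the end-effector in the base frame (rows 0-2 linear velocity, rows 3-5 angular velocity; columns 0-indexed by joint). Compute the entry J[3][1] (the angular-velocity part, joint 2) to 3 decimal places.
axis z_1 = (-1.0000,-0.0000,0.0000); lever o_n−o_1 = (-0.0000,4.0000,7.0000)
cross product → J_v[:, 1] = (-0.0000,7.0000,-4.0000)
J_ω[:, 1] = z_1
entry J[3][1] = -1.0000

-1.000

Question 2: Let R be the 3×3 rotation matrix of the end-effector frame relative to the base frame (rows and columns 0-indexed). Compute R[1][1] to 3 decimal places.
End-effector y-axis (col 1 of R) = (0.0000,-1.0000,-0.0000)
R[1][1] = -1.0000

-1.000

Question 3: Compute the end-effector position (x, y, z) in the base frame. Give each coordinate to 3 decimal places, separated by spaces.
after link 1: o_1 = (0.0000, -5.0000, 4.0000)
after link 2: o_2 = (0.0000, -5.0000, 9.0000)
after link 3: o_3 = (0.0000, -1.0000, 11.0000)

0.000 -1.000 11.000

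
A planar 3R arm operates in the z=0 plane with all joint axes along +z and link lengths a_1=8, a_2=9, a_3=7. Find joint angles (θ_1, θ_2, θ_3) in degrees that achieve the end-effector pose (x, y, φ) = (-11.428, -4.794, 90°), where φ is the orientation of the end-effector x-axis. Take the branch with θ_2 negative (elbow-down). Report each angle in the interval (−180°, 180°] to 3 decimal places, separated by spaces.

-118.190 -30.008 -121.802

wrist centre = target − a_3·(cos φ, sin φ) = (-11.4280, -11.7940)
cos θ_2 = (269.6976−8²−9²)/(2·8·9) = 0.8660; θ_2 = -30.0080° (elbow-down)
β = atan2(-11.7940,-11.4280) = -134.0970°; ψ = atan2(-4.5011,15.7936) = -15.9073°
θ_1 = β − ψ = -118.1898°
θ_3 = φ − θ_1 − θ_2 = -121.8022° (wrapped to (-180°,180°])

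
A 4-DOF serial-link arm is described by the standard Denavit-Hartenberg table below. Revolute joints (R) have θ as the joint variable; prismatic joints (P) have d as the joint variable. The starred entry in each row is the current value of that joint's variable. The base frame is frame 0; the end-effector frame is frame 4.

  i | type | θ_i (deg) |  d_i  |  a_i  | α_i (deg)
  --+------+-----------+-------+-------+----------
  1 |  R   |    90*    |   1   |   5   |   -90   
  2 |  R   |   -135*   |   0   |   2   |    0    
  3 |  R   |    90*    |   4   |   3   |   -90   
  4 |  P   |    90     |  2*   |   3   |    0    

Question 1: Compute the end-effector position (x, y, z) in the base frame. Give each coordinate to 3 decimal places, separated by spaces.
-1.000 7.121 3.121

after link 1: o_1 = (0.0000, 5.0000, 1.0000)
after link 2: o_2 = (0.0000, 3.5858, 2.4142)
after link 3: o_3 = (-4.0000, 5.7071, 4.5355)
after link 4: o_4 = (-1.0000, 7.1213, 3.1213)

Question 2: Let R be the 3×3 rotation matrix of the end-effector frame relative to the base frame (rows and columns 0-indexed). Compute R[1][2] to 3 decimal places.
End-effector z-axis (col 2 of R) = (-0.0000,0.7071,-0.7071)
R[1][2] = 0.7071

0.707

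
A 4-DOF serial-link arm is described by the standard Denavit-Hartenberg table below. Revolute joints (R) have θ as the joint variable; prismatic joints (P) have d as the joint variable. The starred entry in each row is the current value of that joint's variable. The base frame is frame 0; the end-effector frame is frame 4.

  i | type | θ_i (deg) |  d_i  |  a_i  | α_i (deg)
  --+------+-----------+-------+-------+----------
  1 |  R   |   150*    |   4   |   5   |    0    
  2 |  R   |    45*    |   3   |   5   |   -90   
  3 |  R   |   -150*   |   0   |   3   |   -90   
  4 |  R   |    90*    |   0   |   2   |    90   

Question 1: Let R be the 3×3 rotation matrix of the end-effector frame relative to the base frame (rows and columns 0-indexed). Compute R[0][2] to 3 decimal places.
End-effector z-axis (col 2 of R) = (0.8365,0.2241,0.5000)
R[0][2] = 0.8365

0.837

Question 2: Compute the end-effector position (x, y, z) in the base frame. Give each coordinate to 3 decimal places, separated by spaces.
after link 1: o_1 = (-4.3301, 2.5000, 4.0000)
after link 2: o_2 = (-9.1598, 1.2059, 7.0000)
after link 3: o_3 = (-6.6502, 1.8783, 8.5000)
after link 4: o_4 = (-7.1678, 3.8102, 8.5000)

-7.168 3.810 8.500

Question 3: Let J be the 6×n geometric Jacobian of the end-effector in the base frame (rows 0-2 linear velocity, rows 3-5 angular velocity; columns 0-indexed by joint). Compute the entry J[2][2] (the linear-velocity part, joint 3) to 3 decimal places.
2.598

axis z_2 = (0.2588,-0.9659,0.0000); lever o_n−o_2 = (1.9919,2.6043,1.5000)
cross product → J_v[:, 2] = (-1.4489,-0.3882,2.5981)
J_ω[:, 2] = z_2
entry J[2][2] = 2.5981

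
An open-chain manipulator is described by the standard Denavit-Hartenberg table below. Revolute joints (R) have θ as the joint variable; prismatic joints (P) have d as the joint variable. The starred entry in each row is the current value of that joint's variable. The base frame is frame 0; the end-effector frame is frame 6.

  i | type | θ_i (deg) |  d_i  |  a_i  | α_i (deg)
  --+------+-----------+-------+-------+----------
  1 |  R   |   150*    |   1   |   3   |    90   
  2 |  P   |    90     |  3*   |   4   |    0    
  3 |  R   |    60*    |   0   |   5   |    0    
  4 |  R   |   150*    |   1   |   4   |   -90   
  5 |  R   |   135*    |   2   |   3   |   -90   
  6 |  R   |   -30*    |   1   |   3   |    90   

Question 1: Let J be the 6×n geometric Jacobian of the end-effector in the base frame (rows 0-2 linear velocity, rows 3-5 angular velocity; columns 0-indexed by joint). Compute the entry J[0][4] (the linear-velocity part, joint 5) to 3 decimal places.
axis z_4 = (-0.7500,0.4330,0.5000); lever o_n−o_4 = (-2.2304,-2.4666,5.7905)
cross product → J_v[:, 4] = (3.7406,3.2276,2.8157)
J_ω[:, 4] = z_4
entry J[0][4] = 3.7406

3.741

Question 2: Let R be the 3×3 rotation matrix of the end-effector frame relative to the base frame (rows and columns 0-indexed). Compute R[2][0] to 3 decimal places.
0.780

End-effector x-axis (col 0 of R) = (-0.4160,-0.4669,0.7803)
R[2][0] = 0.7803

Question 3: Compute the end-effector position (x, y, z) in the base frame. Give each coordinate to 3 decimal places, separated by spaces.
after link 1: o_1 = (-2.5981, 1.5000, 1.0000)
after link 2: o_2 = (-1.0981, 4.0981, 5.0000)
after link 3: o_3 = (2.6519, 1.9330, 7.5000)
after link 4: o_4 = (1.4199, 3.7990, 4.0359)
after link 5: o_5 = (-0.2222, 2.2976, 6.8730)
after link 6: o_6 = (-0.8106, 1.3325, 9.8264)

-0.811 1.332 9.826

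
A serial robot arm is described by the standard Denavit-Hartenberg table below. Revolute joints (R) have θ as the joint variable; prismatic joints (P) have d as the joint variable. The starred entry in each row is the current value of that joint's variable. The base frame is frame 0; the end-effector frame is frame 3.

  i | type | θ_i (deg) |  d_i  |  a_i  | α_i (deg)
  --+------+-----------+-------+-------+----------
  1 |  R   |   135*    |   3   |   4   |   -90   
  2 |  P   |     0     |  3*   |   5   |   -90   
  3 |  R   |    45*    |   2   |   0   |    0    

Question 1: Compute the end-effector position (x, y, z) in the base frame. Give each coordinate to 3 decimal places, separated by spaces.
after link 1: o_1 = (-2.8284, 2.8284, 3.0000)
after link 2: o_2 = (-8.4853, 4.2426, 3.0000)
after link 3: o_3 = (-8.4853, 4.2426, 1.0000)

-8.485 4.243 1.000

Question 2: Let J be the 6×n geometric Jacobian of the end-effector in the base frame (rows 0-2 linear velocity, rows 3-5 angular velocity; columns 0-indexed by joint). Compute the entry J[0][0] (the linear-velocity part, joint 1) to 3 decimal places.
axis z_0 = ẑ; lever o_n−o_0 = (-8.4853,4.2426,1.0000)
cross product → J_v[:, 0] = (-4.2426,-8.4853,0.0000)
J_ω[:, 0] = z_0
entry J[0][0] = -4.2426

-4.243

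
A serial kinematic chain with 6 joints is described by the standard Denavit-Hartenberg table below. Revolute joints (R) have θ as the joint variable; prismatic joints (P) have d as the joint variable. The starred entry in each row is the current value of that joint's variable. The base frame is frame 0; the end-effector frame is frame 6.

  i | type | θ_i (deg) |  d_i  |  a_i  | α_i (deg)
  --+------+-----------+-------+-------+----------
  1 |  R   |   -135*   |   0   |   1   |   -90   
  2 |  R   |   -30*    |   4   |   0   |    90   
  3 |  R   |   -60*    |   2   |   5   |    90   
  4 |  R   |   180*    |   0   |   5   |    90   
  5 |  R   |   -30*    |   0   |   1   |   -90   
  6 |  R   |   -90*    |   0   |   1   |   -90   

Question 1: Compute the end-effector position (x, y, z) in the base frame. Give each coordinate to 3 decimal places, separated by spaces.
after link 1: o_1 = (-0.7071, -0.7071, 0.0000)
after link 2: o_2 = (2.1213, -3.5355, 0.0000)
after link 3: o_3 = (-1.7644, -1.2975, 2.9821)
after link 4: o_4 = (2.8284, -2.8284, 1.7321)
after link 5: o_5 = (3.5355, -3.5355, 1.7321)
after link 6: o_6 = (3.8891, -3.1820, 2.5981)

3.889 -3.182 2.598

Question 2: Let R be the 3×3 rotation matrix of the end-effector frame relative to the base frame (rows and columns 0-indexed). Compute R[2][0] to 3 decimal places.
End-effector x-axis (col 0 of R) = (0.3536,0.3536,0.8660)
R[2][0] = 0.8660

0.866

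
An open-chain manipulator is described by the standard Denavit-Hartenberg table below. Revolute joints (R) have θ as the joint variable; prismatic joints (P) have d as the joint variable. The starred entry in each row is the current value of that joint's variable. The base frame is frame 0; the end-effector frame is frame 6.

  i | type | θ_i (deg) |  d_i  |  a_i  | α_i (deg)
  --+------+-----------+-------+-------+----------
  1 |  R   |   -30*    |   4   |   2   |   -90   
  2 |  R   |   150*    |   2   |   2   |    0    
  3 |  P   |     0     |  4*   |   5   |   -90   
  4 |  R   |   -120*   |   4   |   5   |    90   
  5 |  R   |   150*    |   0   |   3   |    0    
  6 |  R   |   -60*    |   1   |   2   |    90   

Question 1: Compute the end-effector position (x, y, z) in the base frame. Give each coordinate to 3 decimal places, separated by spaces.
after link 1: o_1 = (1.7321, -1.0000, 4.0000)
after link 2: o_2 = (1.2321, 1.5981, 3.0000)
after link 3: o_3 = (-0.5179, 7.2272, 0.5000)
after link 4: o_4 = (1.7901, 10.8947, 5.2141)
after link 5: o_5 = (-0.9587, 9.8837, 5.8636)
after link 6: o_6 = (-1.4252, 9.5756, 8.0287)

-1.425 9.576 8.029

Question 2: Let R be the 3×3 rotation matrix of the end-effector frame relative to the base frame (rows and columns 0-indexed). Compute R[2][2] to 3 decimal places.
0.250

End-effector z-axis (col 2 of R) = (0.8080,0.5335,0.2500)
R[2][2] = 0.2500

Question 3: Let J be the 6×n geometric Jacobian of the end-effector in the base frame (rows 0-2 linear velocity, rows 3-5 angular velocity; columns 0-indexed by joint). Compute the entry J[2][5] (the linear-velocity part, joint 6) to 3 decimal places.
-0.500

axis z_5 = (0.3995,-0.8080,0.4330); lever o_n−o_5 = (-0.4665,-0.3080,2.1651)
cross product → J_v[:, 5] = (-1.6160,-1.0670,-0.5000)
J_ω[:, 5] = z_5
entry J[2][5] = -0.5000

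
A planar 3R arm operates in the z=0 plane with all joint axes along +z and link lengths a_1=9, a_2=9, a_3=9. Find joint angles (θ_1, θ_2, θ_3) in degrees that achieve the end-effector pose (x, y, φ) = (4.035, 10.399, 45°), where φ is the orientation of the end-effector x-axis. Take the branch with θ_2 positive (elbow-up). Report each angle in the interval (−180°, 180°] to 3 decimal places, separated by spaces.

wrist centre = target − a_3·(cos φ, sin φ) = (-2.3290, 4.0350)
cos θ_2 = (21.7056−9²−9²)/(2·9·9) = -0.8660; θ_2 = 149.9988° (elbow-up)
β = atan2(4.0350,-2.3290) = 119.9929°; ψ = atan2(4.5002,1.2059) = 74.9994°
θ_1 = β − ψ = 44.9935°
θ_3 = φ − θ_1 − θ_2 = -149.9923° (wrapped to (-180°,180°])

44.993 149.999 -149.992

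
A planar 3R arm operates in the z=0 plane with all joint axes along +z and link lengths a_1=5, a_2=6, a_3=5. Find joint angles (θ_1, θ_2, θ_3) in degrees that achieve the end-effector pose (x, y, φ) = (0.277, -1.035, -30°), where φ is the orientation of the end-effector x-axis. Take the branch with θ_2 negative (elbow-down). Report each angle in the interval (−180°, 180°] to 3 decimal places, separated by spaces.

-119.994 -134.999 -135.006

wrist centre = target − a_3·(cos φ, sin φ) = (-4.0531, 1.4650)
cos θ_2 = (18.5741−5²−6²)/(2·5·6) = -0.7071; θ_2 = -134.9994° (elbow-down)
β = atan2(1.4650,-4.0531) = 160.1276°; ψ = atan2(-4.2427,0.7574) = -79.8782°
θ_1 = β − ψ = 240.0058°
θ_3 = φ − θ_1 − θ_2 = -135.0064° (wrapped to (-180°,180°])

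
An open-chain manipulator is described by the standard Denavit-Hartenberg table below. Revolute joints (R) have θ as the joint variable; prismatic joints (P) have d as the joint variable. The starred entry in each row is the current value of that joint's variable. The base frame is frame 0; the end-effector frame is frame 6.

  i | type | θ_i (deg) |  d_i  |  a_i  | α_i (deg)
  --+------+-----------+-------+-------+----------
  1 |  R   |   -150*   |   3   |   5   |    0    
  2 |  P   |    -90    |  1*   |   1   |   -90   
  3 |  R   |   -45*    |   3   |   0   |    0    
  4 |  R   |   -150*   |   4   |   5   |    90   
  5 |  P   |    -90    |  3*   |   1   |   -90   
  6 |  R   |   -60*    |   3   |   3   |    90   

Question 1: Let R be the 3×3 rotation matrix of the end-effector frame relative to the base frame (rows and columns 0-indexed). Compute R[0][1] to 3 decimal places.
0.483

End-effector y-axis (col 1 of R) = (0.4830,-0.8365,-0.2588)
R[0][1] = 0.4830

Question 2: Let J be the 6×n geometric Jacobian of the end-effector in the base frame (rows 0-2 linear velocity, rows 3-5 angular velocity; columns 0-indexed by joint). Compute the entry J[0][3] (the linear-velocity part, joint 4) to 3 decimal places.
3.739

axis z_3 = (-0.8660,-0.5000,0.0000); lever o_n−o_3 = (1.8402,-6.1874,-7.4779)
cross product → J_v[:, 3] = (3.7389,-6.4760,6.2785)
J_ω[:, 3] = z_3
entry J[0][3] = 3.7389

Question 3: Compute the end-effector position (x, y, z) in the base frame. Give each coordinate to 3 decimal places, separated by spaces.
-5.588 -9.321 -3.478

after link 1: o_1 = (-4.3301, -2.5000, 3.0000)
after link 2: o_2 = (-4.8301, -1.6340, 4.0000)
after link 3: o_3 = (-7.4282, -3.1340, 4.0000)
after link 4: o_4 = (-8.4775, -9.3166, 2.7059)
after link 5: o_5 = (-7.9997, -8.1441, -0.1919)
after link 6: o_6 = (-5.5880, -9.3213, -3.4779)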